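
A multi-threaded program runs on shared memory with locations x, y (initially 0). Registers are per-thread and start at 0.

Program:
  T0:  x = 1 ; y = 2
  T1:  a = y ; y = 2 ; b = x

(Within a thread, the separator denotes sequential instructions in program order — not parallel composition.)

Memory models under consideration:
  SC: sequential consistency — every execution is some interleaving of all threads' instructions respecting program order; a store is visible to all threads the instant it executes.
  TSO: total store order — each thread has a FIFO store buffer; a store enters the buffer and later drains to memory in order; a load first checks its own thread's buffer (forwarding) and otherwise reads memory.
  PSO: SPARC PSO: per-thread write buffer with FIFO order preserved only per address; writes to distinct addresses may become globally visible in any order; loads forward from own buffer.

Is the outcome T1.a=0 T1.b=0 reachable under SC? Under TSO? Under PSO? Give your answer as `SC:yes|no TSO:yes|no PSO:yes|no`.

outcome vector order: (T1.a,T1.b)
[SC] allowed = {(0,0); (0,1); (2,1)}
[TSO] allowed = {(0,0); (0,1); (2,1)}
[PSO] allowed = {(0,0); (0,1); (2,0); (2,1)}
target (0,0) ∈ {SC,TSO,PSO}

SC:yes TSO:yes PSO:yes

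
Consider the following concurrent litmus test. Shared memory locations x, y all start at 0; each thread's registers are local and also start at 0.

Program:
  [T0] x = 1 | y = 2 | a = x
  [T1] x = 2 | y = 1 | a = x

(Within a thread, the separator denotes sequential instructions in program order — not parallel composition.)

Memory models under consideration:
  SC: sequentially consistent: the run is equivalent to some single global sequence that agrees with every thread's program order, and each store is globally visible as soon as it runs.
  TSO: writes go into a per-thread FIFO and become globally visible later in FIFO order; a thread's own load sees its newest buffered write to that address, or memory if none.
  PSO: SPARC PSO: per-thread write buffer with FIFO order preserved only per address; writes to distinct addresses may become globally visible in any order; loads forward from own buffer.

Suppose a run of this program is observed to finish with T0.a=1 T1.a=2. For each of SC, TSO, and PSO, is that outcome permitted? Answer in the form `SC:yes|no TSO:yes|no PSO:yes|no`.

outcome vector order: (T0.a,T1.a)
SC (3): (1,1), (1,2), (2,2)
TSO (3): (1,1), (1,2), (2,2)
PSO (3): (1,1), (1,2), (2,2)
target (1,2) ∈ {SC,TSO,PSO}

SC:yes TSO:yes PSO:yes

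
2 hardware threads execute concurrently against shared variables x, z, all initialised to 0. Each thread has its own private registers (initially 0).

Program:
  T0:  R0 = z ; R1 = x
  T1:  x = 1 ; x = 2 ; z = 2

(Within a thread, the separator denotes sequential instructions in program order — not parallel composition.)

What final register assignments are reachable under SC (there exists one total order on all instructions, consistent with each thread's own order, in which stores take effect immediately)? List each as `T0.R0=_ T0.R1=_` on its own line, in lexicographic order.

T0.R0=0 T0.R1=0
T0.R0=0 T0.R1=1
T0.R0=0 T0.R1=2
T0.R0=2 T0.R1=2

outcome vector order: (T0.R0,T0.R1)
|SC outcomes| = 4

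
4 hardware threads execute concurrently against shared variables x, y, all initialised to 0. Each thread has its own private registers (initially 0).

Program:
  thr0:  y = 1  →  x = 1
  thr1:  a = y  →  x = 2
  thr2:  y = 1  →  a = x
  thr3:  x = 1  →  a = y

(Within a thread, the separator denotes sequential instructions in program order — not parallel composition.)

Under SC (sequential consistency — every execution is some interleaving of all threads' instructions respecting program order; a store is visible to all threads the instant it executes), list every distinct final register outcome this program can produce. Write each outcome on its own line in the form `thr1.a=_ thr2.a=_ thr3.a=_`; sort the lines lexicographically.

thr1.a=0 thr2.a=0 thr3.a=1
thr1.a=0 thr2.a=1 thr3.a=0
thr1.a=0 thr2.a=1 thr3.a=1
thr1.a=0 thr2.a=2 thr3.a=0
thr1.a=0 thr2.a=2 thr3.a=1
thr1.a=1 thr2.a=0 thr3.a=1
thr1.a=1 thr2.a=1 thr3.a=0
thr1.a=1 thr2.a=1 thr3.a=1
thr1.a=1 thr2.a=2 thr3.a=0
thr1.a=1 thr2.a=2 thr3.a=1

outcome vector order: (thr1.a,thr2.a,thr3.a)
|SC outcomes| = 10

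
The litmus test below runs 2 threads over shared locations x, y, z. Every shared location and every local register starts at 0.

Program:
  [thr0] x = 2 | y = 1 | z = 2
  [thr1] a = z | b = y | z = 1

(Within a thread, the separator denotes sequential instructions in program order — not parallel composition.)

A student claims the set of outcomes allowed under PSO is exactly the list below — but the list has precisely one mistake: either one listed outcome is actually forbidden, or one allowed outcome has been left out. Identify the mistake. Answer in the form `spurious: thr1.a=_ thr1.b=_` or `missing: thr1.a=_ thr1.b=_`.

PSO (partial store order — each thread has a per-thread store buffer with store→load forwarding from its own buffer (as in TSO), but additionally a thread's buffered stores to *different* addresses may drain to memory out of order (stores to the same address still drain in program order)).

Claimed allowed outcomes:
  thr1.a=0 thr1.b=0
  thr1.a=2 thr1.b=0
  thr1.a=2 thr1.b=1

missing: thr1.a=0 thr1.b=1

outcome vector order: (thr1.a,thr1.b)
PSO (4): (0,0); (0,1); (2,0); (2,1)
PSO∖claimed = {(0,1)}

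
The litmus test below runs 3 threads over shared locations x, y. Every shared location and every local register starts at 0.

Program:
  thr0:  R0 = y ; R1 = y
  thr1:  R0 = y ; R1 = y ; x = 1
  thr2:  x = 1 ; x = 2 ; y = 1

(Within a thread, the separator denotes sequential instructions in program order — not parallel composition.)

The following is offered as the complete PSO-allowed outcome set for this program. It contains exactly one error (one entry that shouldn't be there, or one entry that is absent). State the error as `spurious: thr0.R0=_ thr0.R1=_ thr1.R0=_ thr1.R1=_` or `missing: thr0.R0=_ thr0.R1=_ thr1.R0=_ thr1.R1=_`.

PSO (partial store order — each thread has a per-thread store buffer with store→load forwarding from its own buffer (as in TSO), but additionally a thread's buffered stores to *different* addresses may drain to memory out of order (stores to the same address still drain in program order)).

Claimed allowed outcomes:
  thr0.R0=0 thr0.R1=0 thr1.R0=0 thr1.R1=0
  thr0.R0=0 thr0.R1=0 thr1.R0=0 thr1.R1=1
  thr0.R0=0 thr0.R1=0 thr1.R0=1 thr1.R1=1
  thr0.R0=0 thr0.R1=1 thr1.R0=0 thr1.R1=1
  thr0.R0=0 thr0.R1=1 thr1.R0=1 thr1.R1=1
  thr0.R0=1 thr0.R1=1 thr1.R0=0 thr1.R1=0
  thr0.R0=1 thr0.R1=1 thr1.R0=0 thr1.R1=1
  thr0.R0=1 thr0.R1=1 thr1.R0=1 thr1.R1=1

missing: thr0.R0=0 thr0.R1=1 thr1.R0=0 thr1.R1=0

outcome vector order: (thr0.R0,thr0.R1,thr1.R0,thr1.R1)
[PSO] allowed = {0/0/0/0, 0/0/0/1, 0/0/1/1, 0/1/0/0, 0/1/0/1, 0/1/1/1, 1/1/0/0, 1/1/0/1, 1/1/1/1}
PSO∖claimed = {0/1/0/0}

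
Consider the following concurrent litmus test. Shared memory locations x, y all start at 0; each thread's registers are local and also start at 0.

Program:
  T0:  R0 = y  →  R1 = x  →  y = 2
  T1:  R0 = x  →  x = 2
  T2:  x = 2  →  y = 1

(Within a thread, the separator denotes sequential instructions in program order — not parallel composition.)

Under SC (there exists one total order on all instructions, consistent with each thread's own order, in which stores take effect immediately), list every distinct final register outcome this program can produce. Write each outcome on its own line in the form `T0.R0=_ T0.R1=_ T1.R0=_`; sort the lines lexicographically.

outcome vector order: (T0.R0,T0.R1,T1.R0)
|SC outcomes| = 6

T0.R0=0 T0.R1=0 T1.R0=0
T0.R0=0 T0.R1=0 T1.R0=2
T0.R0=0 T0.R1=2 T1.R0=0
T0.R0=0 T0.R1=2 T1.R0=2
T0.R0=1 T0.R1=2 T1.R0=0
T0.R0=1 T0.R1=2 T1.R0=2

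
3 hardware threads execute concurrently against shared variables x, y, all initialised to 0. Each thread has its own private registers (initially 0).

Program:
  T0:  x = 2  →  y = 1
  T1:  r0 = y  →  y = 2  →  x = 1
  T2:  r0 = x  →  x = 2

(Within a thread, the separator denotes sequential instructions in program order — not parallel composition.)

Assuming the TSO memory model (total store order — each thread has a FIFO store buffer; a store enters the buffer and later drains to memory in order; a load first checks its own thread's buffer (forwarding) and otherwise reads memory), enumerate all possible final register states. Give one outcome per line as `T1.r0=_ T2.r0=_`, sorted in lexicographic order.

outcome vector order: (T1.r0,T2.r0)
|TSO outcomes| = 6

T1.r0=0 T2.r0=0
T1.r0=0 T2.r0=1
T1.r0=0 T2.r0=2
T1.r0=1 T2.r0=0
T1.r0=1 T2.r0=1
T1.r0=1 T2.r0=2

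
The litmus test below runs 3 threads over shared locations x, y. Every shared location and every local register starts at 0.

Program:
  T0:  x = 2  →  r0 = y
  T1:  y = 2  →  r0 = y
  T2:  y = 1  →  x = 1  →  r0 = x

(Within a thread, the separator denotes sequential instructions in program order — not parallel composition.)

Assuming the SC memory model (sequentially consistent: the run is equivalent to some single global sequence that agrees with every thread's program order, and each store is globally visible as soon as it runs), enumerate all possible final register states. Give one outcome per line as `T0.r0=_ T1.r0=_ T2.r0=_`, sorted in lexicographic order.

outcome vector order: (T0.r0,T1.r0,T2.r0)
|SC outcomes| = 9

T0.r0=0 T1.r0=1 T2.r0=1
T0.r0=0 T1.r0=2 T2.r0=1
T0.r0=1 T1.r0=1 T2.r0=1
T0.r0=1 T1.r0=1 T2.r0=2
T0.r0=1 T1.r0=2 T2.r0=1
T0.r0=1 T1.r0=2 T2.r0=2
T0.r0=2 T1.r0=1 T2.r0=1
T0.r0=2 T1.r0=2 T2.r0=1
T0.r0=2 T1.r0=2 T2.r0=2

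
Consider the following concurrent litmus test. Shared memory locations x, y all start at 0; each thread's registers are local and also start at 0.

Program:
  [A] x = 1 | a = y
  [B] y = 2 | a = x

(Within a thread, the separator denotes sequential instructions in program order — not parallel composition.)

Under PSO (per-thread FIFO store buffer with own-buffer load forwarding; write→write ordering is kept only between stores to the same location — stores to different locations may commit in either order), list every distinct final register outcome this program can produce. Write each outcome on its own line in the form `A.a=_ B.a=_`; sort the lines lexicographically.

outcome vector order: (A.a,B.a)
|PSO outcomes| = 4

A.a=0 B.a=0
A.a=0 B.a=1
A.a=2 B.a=0
A.a=2 B.a=1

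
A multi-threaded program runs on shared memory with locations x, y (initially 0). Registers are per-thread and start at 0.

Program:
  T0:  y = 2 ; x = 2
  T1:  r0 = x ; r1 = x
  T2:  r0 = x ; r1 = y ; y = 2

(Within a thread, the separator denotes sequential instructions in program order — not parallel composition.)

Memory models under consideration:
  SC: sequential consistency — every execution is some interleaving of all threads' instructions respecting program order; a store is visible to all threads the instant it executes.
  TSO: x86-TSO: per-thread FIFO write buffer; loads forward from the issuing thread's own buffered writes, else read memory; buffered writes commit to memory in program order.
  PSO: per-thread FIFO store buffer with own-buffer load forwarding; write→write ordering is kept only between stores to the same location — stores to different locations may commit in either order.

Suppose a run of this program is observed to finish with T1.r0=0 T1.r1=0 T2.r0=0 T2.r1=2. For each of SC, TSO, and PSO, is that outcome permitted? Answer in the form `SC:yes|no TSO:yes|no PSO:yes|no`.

SC:yes TSO:yes PSO:yes

outcome vector order: (T1.r0,T1.r1,T2.r0,T2.r1)
SC: 9 outcomes — {<0 0 0 0>, <0 0 0 2>, <0 0 2 2>, <0 2 0 0>, <0 2 0 2>, <0 2 2 2>, <2 2 0 0>, <2 2 0 2>, <2 2 2 2>}
TSO: 9 outcomes — {<0 0 0 0>, <0 0 0 2>, <0 0 2 2>, <0 2 0 0>, <0 2 0 2>, <0 2 2 2>, <2 2 0 0>, <2 2 0 2>, <2 2 2 2>}
PSO: 12 outcomes — {<0 0 0 0>, <0 0 0 2>, <0 0 2 0>, <0 0 2 2>, <0 2 0 0>, <0 2 0 2>, <0 2 2 0>, <0 2 2 2>, <2 2 0 0>, <2 2 0 2>, <2 2 2 0>, <2 2 2 2>}
target <0 0 0 2> ∈ {SC,TSO,PSO}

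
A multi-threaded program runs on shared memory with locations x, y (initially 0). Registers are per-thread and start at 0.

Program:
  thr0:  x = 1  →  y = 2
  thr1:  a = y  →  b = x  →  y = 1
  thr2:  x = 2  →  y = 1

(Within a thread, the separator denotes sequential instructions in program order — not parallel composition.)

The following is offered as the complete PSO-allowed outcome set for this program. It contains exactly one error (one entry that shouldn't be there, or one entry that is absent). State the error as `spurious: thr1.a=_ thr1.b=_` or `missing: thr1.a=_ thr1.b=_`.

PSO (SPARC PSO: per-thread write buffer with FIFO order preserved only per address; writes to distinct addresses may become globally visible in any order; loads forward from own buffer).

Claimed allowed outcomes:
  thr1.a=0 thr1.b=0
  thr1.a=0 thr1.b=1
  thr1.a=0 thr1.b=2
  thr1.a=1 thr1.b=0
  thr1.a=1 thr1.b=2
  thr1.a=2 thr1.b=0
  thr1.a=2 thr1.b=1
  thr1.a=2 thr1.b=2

missing: thr1.a=1 thr1.b=1

outcome vector order: (thr1.a,thr1.b)
[PSO] allowed = {00 01 02 10 11 12 20 21 22}
PSO∖claimed = {11}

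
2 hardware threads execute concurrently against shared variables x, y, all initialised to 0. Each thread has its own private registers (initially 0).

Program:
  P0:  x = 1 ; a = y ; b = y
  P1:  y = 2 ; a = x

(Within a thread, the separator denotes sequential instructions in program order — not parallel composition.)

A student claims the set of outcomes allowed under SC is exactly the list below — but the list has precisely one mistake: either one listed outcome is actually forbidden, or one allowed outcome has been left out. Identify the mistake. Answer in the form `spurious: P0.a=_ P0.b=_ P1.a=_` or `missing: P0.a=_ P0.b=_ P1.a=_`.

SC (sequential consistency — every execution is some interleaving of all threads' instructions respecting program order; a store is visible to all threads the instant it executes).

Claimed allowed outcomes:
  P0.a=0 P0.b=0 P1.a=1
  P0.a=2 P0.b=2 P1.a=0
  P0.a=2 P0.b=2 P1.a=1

missing: P0.a=0 P0.b=2 P1.a=1

outcome vector order: (P0.a,P0.b,P1.a)
SC (4): 0/0/1 0/2/1 2/2/0 2/2/1
SC∖claimed = {0/2/1}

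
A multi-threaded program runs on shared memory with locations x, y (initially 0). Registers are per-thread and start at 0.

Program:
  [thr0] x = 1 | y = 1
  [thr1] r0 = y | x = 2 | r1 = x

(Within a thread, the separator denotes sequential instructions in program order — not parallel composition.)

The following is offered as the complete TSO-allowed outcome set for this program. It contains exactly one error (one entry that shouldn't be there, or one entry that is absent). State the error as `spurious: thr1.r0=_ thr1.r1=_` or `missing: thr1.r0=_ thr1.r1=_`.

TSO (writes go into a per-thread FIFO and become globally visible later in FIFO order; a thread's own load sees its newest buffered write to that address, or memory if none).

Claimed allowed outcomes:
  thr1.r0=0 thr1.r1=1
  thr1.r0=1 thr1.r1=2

missing: thr1.r0=0 thr1.r1=2

outcome vector order: (thr1.r0,thr1.r1)
TSO: 3 outcomes — {<0 1>; <0 2>; <1 2>}
TSO∖claimed = {<0 2>}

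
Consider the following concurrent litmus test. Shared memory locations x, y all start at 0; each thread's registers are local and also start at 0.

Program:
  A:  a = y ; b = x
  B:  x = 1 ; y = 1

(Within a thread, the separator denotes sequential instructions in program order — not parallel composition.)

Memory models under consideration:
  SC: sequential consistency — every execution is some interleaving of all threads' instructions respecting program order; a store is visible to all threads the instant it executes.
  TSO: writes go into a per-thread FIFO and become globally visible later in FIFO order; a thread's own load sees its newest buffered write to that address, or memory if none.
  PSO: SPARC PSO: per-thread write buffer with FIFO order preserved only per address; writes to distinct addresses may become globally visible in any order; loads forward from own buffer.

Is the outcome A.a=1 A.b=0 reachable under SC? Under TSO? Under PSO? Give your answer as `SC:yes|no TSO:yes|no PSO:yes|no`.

outcome vector order: (A.a,A.b)
SC (3): <0 0>; <0 1>; <1 1>
TSO (3): <0 0>; <0 1>; <1 1>
PSO (4): <0 0>; <0 1>; <1 0>; <1 1>
target <1 0> ∈ {PSO}

SC:no TSO:no PSO:yes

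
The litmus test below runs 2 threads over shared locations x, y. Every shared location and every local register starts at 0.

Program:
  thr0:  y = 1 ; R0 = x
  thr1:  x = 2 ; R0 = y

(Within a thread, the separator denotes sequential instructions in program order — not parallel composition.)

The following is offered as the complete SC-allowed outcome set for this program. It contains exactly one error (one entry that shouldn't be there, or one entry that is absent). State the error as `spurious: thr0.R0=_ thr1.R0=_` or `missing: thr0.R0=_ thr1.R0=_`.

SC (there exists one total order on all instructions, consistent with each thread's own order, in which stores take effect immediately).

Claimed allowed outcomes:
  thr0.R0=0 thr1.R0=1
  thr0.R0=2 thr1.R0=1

missing: thr0.R0=2 thr1.R0=0

outcome vector order: (thr0.R0,thr1.R0)
under SC → 0/1, 2/0, 2/1
SC∖claimed = {2/0}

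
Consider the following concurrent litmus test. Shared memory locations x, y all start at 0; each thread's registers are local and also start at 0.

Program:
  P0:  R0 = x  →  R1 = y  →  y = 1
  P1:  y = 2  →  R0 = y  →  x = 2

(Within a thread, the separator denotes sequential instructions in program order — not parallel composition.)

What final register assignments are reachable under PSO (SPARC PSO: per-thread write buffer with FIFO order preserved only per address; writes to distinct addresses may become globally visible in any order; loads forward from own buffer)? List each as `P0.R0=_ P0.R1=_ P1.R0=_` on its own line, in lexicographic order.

P0.R0=0 P0.R1=0 P1.R0=1
P0.R0=0 P0.R1=0 P1.R0=2
P0.R0=0 P0.R1=2 P1.R0=1
P0.R0=0 P0.R1=2 P1.R0=2
P0.R0=2 P0.R1=0 P1.R0=2
P0.R0=2 P0.R1=2 P1.R0=2

outcome vector order: (P0.R0,P0.R1,P1.R0)
|PSO outcomes| = 6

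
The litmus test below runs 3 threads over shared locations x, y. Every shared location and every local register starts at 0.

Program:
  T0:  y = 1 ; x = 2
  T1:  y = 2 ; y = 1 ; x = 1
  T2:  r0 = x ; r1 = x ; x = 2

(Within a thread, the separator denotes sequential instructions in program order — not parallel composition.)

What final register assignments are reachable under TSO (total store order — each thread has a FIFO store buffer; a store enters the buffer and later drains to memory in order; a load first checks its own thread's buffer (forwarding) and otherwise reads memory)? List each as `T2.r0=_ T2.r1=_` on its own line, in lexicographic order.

outcome vector order: (T2.r0,T2.r1)
|TSO outcomes| = 7

T2.r0=0 T2.r1=0
T2.r0=0 T2.r1=1
T2.r0=0 T2.r1=2
T2.r0=1 T2.r1=1
T2.r0=1 T2.r1=2
T2.r0=2 T2.r1=1
T2.r0=2 T2.r1=2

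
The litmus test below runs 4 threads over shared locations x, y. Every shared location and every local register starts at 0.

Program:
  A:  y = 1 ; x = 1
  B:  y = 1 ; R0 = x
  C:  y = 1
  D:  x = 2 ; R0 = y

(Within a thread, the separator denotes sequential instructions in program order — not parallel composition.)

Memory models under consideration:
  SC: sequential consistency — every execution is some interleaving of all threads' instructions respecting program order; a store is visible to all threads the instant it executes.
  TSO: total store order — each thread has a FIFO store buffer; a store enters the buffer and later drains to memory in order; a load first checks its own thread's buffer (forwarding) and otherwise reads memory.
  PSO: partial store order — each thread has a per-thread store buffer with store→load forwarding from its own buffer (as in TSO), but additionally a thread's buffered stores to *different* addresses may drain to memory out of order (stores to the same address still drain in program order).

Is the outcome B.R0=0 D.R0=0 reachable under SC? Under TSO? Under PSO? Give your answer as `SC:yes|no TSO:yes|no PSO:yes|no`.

SC:no TSO:yes PSO:yes

outcome vector order: (B.R0,D.R0)
SC (5): <0 1>, <1 0>, <1 1>, <2 0>, <2 1>
TSO (6): <0 0>, <0 1>, <1 0>, <1 1>, <2 0>, <2 1>
PSO (6): <0 0>, <0 1>, <1 0>, <1 1>, <2 0>, <2 1>
target <0 0> ∈ {TSO,PSO}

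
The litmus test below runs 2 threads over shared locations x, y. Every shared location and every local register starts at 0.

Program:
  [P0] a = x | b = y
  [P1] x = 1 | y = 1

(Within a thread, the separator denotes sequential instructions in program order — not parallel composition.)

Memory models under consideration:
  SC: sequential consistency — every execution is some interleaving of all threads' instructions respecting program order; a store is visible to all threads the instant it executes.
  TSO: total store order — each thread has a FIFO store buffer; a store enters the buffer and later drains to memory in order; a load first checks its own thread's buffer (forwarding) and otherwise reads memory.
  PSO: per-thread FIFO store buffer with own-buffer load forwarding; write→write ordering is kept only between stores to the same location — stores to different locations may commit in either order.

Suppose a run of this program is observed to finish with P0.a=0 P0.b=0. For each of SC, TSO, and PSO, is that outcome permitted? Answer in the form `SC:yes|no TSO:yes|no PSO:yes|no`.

SC:yes TSO:yes PSO:yes

outcome vector order: (P0.a,P0.b)
SC: 4 outcomes — {00, 01, 10, 11}
TSO: 4 outcomes — {00, 01, 10, 11}
PSO: 4 outcomes — {00, 01, 10, 11}
target 00 ∈ {SC,TSO,PSO}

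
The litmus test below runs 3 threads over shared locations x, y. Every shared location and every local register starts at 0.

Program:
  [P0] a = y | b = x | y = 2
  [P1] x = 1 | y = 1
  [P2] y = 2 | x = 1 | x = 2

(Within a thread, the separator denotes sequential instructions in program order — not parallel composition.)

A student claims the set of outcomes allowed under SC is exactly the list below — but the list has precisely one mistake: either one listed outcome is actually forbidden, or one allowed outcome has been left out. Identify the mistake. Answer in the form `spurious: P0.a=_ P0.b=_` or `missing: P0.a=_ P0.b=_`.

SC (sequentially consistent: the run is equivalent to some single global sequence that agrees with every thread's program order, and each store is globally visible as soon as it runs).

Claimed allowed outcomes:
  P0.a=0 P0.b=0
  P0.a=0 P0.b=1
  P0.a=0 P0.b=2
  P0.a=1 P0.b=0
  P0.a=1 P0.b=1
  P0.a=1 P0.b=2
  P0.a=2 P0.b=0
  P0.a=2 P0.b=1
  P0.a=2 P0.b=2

outcome vector order: (P0.a,P0.b)
under SC → (0,0); (0,1); (0,2); (1,1); (1,2); (2,0); (2,1); (2,2)
claimed∖SC = {(1,0)}

spurious: P0.a=1 P0.b=0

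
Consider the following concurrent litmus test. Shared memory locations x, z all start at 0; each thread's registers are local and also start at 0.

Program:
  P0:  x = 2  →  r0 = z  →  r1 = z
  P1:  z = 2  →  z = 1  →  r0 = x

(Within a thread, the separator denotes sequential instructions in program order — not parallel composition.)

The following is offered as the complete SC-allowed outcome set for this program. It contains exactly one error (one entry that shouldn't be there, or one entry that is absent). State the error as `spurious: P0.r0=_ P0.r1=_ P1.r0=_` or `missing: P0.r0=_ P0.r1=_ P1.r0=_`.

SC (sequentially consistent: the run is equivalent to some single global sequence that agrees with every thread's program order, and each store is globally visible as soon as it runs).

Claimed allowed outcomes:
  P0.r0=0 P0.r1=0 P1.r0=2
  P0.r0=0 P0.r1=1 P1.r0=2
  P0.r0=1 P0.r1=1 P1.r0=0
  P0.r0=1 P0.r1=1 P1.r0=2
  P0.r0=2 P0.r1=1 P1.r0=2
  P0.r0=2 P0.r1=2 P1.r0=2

outcome vector order: (P0.r0,P0.r1,P1.r0)
under SC → 0/0/2; 0/1/2; 0/2/2; 1/1/0; 1/1/2; 2/1/2; 2/2/2
SC∖claimed = {0/2/2}

missing: P0.r0=0 P0.r1=2 P1.r0=2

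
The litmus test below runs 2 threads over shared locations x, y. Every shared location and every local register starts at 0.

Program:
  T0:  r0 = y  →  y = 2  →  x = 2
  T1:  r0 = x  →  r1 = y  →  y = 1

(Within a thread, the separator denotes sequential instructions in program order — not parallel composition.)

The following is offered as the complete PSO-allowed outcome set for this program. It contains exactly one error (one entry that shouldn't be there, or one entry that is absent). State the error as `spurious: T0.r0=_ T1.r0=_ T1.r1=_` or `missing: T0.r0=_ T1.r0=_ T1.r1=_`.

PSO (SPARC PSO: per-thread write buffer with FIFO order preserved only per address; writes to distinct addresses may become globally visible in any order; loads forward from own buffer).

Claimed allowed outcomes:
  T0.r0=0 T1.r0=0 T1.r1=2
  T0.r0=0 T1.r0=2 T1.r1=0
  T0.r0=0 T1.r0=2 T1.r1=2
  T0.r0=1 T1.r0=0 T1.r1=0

outcome vector order: (T0.r0,T1.r0,T1.r1)
[PSO] allowed = {<0 0 0>, <0 0 2>, <0 2 0>, <0 2 2>, <1 0 0>}
PSO∖claimed = {<0 0 0>}

missing: T0.r0=0 T1.r0=0 T1.r1=0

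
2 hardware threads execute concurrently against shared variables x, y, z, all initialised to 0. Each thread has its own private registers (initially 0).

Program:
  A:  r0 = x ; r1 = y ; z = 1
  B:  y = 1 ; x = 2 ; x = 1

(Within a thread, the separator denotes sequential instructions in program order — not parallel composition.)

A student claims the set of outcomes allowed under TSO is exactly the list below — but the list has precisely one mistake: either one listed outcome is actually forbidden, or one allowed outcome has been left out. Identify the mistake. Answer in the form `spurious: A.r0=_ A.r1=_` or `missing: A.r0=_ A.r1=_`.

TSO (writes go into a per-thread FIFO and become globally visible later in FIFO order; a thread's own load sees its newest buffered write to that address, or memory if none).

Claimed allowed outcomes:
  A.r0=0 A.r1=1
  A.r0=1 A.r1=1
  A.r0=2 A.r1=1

missing: A.r0=0 A.r1=0

outcome vector order: (A.r0,A.r1)
TSO (4): <0 0> <0 1> <1 1> <2 1>
TSO∖claimed = {<0 0>}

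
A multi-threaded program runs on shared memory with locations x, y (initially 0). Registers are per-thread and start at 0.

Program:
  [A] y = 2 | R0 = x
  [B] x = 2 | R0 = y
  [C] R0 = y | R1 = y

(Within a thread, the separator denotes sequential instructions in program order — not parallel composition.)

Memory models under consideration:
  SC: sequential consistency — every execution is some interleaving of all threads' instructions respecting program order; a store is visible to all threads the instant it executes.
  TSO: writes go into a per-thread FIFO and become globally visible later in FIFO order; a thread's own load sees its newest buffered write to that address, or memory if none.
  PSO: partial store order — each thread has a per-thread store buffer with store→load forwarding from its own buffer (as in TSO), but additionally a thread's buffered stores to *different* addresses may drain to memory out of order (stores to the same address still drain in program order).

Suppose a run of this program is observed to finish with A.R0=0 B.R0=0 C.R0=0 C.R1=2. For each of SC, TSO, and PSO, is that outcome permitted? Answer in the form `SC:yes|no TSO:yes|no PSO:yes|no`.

outcome vector order: (A.R0,B.R0,C.R0,C.R1)
SC (9): (0,2,0,0); (0,2,0,2); (0,2,2,2); (2,0,0,0); (2,0,0,2); (2,0,2,2); (2,2,0,0); (2,2,0,2); (2,2,2,2)
TSO (12): (0,0,0,0); (0,0,0,2); (0,0,2,2); (0,2,0,0); (0,2,0,2); (0,2,2,2); (2,0,0,0); (2,0,0,2); (2,0,2,2); (2,2,0,0); (2,2,0,2); (2,2,2,2)
PSO (12): (0,0,0,0); (0,0,0,2); (0,0,2,2); (0,2,0,0); (0,2,0,2); (0,2,2,2); (2,0,0,0); (2,0,0,2); (2,0,2,2); (2,2,0,0); (2,2,0,2); (2,2,2,2)
target (0,0,0,2) ∈ {TSO,PSO}

SC:no TSO:yes PSO:yes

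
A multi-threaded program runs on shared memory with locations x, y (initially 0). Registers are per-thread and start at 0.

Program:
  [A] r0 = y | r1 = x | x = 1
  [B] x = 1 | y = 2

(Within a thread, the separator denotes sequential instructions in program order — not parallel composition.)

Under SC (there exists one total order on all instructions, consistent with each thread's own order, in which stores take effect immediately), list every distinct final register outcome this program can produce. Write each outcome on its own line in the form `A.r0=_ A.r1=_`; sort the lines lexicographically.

outcome vector order: (A.r0,A.r1)
|SC outcomes| = 3

A.r0=0 A.r1=0
A.r0=0 A.r1=1
A.r0=2 A.r1=1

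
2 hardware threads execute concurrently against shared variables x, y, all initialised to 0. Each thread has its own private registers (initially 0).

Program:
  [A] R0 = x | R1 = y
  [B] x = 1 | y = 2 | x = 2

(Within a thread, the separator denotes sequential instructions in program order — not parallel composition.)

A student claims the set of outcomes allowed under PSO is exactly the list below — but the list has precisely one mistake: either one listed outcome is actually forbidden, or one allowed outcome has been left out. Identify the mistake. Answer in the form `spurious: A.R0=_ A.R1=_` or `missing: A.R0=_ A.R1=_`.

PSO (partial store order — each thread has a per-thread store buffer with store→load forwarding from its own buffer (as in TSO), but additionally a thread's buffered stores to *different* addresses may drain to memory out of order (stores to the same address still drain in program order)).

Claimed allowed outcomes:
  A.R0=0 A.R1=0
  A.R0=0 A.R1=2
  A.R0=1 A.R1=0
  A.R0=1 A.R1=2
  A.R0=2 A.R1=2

outcome vector order: (A.R0,A.R1)
[PSO] allowed = {(0,0); (0,2); (1,0); (1,2); (2,0); (2,2)}
PSO∖claimed = {(2,0)}

missing: A.R0=2 A.R1=0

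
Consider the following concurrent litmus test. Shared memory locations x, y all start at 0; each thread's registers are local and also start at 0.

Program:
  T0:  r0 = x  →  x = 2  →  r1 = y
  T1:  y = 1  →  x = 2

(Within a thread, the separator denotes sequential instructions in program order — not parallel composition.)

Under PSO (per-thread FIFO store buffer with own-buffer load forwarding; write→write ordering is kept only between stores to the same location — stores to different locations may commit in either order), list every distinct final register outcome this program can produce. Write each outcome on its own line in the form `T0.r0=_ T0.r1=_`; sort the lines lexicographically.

outcome vector order: (T0.r0,T0.r1)
|PSO outcomes| = 4

T0.r0=0 T0.r1=0
T0.r0=0 T0.r1=1
T0.r0=2 T0.r1=0
T0.r0=2 T0.r1=1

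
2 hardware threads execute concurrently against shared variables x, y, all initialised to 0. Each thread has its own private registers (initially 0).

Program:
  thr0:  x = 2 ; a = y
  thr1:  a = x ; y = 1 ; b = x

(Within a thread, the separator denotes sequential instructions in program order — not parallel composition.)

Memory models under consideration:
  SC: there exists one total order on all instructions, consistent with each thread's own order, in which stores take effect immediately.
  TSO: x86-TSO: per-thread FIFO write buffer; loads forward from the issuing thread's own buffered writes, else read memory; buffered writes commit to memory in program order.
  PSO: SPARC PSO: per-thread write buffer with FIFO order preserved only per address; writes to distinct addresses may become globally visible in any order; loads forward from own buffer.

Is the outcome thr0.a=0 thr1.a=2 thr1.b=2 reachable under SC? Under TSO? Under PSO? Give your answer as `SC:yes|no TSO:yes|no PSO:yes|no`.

outcome vector order: (thr0.a,thr1.a,thr1.b)
under SC → 002 022 100 102 122
under TSO → 000 002 022 100 102 122
under PSO → 000 002 022 100 102 122
target 022 ∈ {SC,TSO,PSO}

SC:yes TSO:yes PSO:yes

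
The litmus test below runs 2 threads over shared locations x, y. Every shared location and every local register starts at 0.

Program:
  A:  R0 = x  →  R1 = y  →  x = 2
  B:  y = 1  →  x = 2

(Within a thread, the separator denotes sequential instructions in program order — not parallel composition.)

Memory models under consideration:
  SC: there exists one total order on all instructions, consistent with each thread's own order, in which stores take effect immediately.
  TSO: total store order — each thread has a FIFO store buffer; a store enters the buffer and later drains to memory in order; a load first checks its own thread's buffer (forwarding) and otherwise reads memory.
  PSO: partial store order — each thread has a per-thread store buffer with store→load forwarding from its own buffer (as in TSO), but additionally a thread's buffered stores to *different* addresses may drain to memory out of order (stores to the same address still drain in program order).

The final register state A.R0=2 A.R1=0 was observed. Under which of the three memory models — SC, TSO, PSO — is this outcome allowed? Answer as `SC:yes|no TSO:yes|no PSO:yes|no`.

outcome vector order: (A.R0,A.R1)
SC (3): 00, 01, 21
TSO (3): 00, 01, 21
PSO (4): 00, 01, 20, 21
target 20 ∈ {PSO}

SC:no TSO:no PSO:yes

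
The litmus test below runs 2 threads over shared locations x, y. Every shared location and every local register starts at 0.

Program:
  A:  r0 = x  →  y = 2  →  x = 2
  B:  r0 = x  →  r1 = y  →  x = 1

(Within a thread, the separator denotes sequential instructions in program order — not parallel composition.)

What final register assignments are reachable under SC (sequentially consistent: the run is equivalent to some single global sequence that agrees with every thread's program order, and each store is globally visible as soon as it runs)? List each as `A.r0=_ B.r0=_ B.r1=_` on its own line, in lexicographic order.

A.r0=0 B.r0=0 B.r1=0
A.r0=0 B.r0=0 B.r1=2
A.r0=0 B.r0=2 B.r1=2
A.r0=1 B.r0=0 B.r1=0

outcome vector order: (A.r0,B.r0,B.r1)
|SC outcomes| = 4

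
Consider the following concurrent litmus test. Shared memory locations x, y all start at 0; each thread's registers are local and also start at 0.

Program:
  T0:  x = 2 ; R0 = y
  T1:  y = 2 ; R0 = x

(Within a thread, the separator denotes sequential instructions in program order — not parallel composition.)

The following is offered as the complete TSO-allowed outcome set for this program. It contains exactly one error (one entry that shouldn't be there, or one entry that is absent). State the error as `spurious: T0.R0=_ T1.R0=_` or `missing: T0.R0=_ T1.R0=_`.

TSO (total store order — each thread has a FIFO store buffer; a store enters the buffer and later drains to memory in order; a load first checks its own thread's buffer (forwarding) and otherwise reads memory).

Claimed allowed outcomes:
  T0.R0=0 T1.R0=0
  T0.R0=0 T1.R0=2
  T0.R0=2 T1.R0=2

outcome vector order: (T0.R0,T1.R0)
TSO (4): 0/0; 0/2; 2/0; 2/2
TSO∖claimed = {2/0}

missing: T0.R0=2 T1.R0=0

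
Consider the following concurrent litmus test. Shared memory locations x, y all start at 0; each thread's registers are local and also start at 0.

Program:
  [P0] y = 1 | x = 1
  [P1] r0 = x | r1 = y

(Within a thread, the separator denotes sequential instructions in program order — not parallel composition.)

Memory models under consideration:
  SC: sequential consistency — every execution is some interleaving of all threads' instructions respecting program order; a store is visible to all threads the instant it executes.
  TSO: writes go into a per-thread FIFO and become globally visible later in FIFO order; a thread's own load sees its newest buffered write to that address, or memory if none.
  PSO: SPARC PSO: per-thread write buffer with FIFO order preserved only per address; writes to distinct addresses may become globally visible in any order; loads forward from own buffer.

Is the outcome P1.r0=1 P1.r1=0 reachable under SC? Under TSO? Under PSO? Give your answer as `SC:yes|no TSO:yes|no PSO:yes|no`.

outcome vector order: (P1.r0,P1.r1)
SC: 3 outcomes — {(0,0); (0,1); (1,1)}
TSO: 3 outcomes — {(0,0); (0,1); (1,1)}
PSO: 4 outcomes — {(0,0); (0,1); (1,0); (1,1)}
target (1,0) ∈ {PSO}

SC:no TSO:no PSO:yes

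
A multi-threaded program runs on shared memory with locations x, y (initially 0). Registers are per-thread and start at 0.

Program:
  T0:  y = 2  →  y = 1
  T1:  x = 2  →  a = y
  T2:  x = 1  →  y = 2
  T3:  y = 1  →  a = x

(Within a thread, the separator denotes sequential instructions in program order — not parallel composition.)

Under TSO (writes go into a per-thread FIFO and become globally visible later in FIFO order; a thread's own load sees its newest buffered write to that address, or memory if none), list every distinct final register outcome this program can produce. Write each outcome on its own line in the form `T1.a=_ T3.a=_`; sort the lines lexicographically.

outcome vector order: (T1.a,T3.a)
|TSO outcomes| = 9

T1.a=0 T3.a=0
T1.a=0 T3.a=1
T1.a=0 T3.a=2
T1.a=1 T3.a=0
T1.a=1 T3.a=1
T1.a=1 T3.a=2
T1.a=2 T3.a=0
T1.a=2 T3.a=1
T1.a=2 T3.a=2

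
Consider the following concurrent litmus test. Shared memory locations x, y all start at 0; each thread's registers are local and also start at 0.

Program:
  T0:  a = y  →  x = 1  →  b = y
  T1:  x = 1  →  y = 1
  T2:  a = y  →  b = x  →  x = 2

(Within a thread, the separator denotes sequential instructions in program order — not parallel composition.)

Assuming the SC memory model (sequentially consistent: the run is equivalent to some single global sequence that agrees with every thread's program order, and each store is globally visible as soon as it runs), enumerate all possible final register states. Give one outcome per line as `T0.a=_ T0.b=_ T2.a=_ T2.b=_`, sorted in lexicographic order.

T0.a=0 T0.b=0 T2.a=0 T2.b=0
T0.a=0 T0.b=0 T2.a=0 T2.b=1
T0.a=0 T0.b=0 T2.a=1 T2.b=1
T0.a=0 T0.b=1 T2.a=0 T2.b=0
T0.a=0 T0.b=1 T2.a=0 T2.b=1
T0.a=0 T0.b=1 T2.a=1 T2.b=1
T0.a=1 T0.b=1 T2.a=0 T2.b=0
T0.a=1 T0.b=1 T2.a=0 T2.b=1
T0.a=1 T0.b=1 T2.a=1 T2.b=1

outcome vector order: (T0.a,T0.b,T2.a,T2.b)
|SC outcomes| = 9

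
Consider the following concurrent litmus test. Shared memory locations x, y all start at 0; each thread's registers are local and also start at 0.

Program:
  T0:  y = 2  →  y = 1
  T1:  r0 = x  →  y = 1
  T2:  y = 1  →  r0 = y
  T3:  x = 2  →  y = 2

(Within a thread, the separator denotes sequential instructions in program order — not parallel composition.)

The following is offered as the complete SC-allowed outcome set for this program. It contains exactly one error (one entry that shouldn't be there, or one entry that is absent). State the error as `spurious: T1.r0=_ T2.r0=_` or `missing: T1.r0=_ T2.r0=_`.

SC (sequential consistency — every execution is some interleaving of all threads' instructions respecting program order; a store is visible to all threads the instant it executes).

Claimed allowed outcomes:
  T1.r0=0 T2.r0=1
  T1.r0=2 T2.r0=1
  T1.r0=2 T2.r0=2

missing: T1.r0=0 T2.r0=2

outcome vector order: (T1.r0,T2.r0)
under SC → 0/1, 0/2, 2/1, 2/2
SC∖claimed = {0/2}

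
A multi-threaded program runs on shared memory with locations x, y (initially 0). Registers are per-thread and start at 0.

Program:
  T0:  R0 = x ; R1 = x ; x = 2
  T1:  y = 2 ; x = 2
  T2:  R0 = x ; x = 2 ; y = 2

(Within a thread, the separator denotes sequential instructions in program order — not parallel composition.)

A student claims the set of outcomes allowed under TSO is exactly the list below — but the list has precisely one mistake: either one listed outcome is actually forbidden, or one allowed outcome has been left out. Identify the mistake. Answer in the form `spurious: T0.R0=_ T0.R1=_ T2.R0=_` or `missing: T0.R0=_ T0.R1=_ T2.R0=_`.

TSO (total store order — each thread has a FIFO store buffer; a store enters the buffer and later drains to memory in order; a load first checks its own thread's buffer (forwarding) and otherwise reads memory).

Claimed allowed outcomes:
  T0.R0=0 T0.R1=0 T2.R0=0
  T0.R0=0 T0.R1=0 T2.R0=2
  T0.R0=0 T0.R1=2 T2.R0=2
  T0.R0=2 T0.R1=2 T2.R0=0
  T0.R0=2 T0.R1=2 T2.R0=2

outcome vector order: (T0.R0,T0.R1,T2.R0)
TSO: 6 outcomes — {<0 0 0>; <0 0 2>; <0 2 0>; <0 2 2>; <2 2 0>; <2 2 2>}
TSO∖claimed = {<0 2 0>}

missing: T0.R0=0 T0.R1=2 T2.R0=0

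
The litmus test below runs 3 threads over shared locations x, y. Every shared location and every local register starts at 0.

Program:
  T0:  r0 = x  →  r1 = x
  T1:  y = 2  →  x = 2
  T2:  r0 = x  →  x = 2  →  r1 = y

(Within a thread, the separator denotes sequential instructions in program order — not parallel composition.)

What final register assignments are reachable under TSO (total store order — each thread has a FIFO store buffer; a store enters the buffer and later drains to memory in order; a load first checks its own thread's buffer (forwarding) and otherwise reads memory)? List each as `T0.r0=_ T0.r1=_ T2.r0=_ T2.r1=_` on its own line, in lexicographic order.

outcome vector order: (T0.r0,T0.r1,T2.r0,T2.r1)
|TSO outcomes| = 9

T0.r0=0 T0.r1=0 T2.r0=0 T2.r1=0
T0.r0=0 T0.r1=0 T2.r0=0 T2.r1=2
T0.r0=0 T0.r1=0 T2.r0=2 T2.r1=2
T0.r0=0 T0.r1=2 T2.r0=0 T2.r1=0
T0.r0=0 T0.r1=2 T2.r0=0 T2.r1=2
T0.r0=0 T0.r1=2 T2.r0=2 T2.r1=2
T0.r0=2 T0.r1=2 T2.r0=0 T2.r1=0
T0.r0=2 T0.r1=2 T2.r0=0 T2.r1=2
T0.r0=2 T0.r1=2 T2.r0=2 T2.r1=2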